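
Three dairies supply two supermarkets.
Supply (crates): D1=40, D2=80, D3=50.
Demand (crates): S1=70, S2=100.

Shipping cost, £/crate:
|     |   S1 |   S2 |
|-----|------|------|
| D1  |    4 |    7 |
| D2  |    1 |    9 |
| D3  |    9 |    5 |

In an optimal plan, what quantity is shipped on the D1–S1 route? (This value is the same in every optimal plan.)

The minimum-cost plan:
  D1→S2: 40 × £7 = £280
  D2→S1: 70 × £1 = £70
  D2→S2: 10 × £9 = £90
  D3→S2: 50 × £5 = £250
Total cost = £690.
The route D1→S1 is not used.

0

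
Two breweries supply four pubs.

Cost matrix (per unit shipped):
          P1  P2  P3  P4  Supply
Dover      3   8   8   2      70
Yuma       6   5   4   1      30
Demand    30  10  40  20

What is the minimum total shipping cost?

410

Optimal allocation:
  Dover->P1: 30 × 3 = 90
  Dover->P2: 10 × 8 = 80
  Dover->P3: 10 × 8 = 80
  Dover->P4: 20 × 2 = 40
  Yuma->P3: 30 × 4 = 120
Total = 90 + 80 + 80 + 40 + 120 = 410.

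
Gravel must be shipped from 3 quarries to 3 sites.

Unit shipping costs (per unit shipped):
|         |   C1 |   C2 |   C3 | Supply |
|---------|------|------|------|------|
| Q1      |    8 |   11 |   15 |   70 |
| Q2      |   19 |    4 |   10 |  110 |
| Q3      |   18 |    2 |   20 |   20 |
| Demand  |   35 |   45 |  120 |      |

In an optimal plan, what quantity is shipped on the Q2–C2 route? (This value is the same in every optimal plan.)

Optimal shipments:
  Q1 to C1: 35 truckloads
  Q1 to C3: 35 truckloads
  Q2 to C2: 25 truckloads
  Q2 to C3: 85 truckloads
  Q3 to C2: 20 truckloads
Total cost = 1795.
So Q2→C2 carries 25 truckloads.

25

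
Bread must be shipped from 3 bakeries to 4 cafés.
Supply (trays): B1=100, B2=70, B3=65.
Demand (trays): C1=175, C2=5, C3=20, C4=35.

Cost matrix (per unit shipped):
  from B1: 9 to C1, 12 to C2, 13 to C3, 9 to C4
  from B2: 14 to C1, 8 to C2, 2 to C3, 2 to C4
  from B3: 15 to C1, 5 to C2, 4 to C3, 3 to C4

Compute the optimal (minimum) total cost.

An optimal shipping plan:
  B1→C1: 100 × 9 = 900
  B2→C1: 50 × 14 = 700
  B2→C3: 20 × 2 = 40
  B3→C1: 25 × 15 = 375
  B3→C2: 5 × 5 = 25
  B3→C4: 35 × 3 = 105
Total = 900 + 700 + 40 + 375 + 25 + 105 = 2145.
(Supply check: B1 ships 100; B2 ships 70; B3 ships 65.)

2145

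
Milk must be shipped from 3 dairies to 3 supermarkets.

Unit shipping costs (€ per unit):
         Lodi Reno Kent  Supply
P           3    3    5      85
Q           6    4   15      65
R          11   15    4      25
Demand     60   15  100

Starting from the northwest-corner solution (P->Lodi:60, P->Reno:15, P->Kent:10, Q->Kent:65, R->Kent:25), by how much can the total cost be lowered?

Current plan cost = 60·3 + 15·3 + 10·5 + 65·15 + 25·4 = €1350.
Optimal plan:
  P->Lodi: 10 crates
  P->Kent: 75 crates
  Q->Lodi: 50 crates
  Q->Reno: 15 crates
  R->Kent: 25 crates
Optimal cost = €865.
Saving = 1350 − 865 = €485.

485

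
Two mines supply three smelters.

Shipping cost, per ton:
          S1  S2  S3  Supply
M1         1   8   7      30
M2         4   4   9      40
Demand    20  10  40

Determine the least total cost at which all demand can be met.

Optimal allocation:
  M1 to S1: 20 tons
  M1 to S3: 10 tons
  M2 to S2: 10 tons
  M2 to S3: 30 tons
Total cost = 400.

400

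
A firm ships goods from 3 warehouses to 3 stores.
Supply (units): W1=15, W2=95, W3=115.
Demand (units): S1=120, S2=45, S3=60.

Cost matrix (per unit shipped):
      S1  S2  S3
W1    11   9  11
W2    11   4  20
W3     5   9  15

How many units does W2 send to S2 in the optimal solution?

Optimal shipments:
  W1–S3: 15 × 11 = 165
  W2–S1: 5 × 11 = 55
  W2–S2: 45 × 4 = 180
  W2–S3: 45 × 20 = 900
  W3–S1: 115 × 5 = 575
Total cost = 1875.
So W2→S2 carries 45 units.

45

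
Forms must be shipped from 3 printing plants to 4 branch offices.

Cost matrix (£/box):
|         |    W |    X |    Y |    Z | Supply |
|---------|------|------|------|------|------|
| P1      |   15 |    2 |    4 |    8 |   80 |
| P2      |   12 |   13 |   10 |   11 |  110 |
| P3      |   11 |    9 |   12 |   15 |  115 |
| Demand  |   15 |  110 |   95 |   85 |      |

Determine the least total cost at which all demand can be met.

Optimal allocation:
  P1 to X: 10 × £2 = £20
  P1 to Y: 70 × £4 = £280
  P2 to Y: 25 × £10 = £250
  P2 to Z: 85 × £11 = £935
  P3 to W: 15 × £11 = £165
  P3 to X: 100 × £9 = £900
Total = 20 + 280 + 250 + 935 + 165 + 900 = £2550.
(Supply check: P1 ships 80; P2 ships 110; P3 ships 115.)

2550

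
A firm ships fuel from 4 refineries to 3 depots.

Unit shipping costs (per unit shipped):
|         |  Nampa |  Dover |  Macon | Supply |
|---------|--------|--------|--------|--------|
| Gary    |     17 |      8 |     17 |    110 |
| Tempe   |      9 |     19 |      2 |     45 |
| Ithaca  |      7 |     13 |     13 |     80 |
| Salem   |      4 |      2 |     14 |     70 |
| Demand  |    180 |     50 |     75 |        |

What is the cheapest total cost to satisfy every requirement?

2350

An optimal shipping plan:
  Gary→Nampa: 30 × 17 = 510
  Gary→Dover: 50 × 8 = 400
  Gary→Macon: 30 × 17 = 510
  Tempe→Macon: 45 × 2 = 90
  Ithaca→Nampa: 80 × 7 = 560
  Salem→Nampa: 70 × 4 = 280
Total = 510 + 400 + 510 + 90 + 560 + 280 = 2350.
(Supply check: Gary ships 110; Tempe ships 45; Ithaca ships 80; Salem ships 70.)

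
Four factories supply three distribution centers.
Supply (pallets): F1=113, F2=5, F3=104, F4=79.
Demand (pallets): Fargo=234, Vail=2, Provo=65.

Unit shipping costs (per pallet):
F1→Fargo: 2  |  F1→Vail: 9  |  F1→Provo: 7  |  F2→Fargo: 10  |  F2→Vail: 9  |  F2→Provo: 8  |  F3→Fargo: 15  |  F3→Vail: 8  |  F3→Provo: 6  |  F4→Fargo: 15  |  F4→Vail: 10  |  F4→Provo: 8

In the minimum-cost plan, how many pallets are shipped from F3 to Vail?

2

The minimum-cost plan:
  F1–Fargo: 113 pallets
  F2–Fargo: 5 pallets
  F3–Fargo: 37 pallets
  F3–Vail: 2 pallets
  F3–Provo: 65 pallets
  F4–Fargo: 79 pallets
Total cost = 2422.
So F3→Vail carries 2 pallets.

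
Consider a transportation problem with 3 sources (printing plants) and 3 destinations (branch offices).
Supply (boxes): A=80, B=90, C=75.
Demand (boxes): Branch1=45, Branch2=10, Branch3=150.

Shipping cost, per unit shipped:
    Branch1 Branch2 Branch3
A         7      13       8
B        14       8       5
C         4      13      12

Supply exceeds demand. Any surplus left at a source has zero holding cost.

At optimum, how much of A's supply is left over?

Minimum-cost shipments:
  A->Branch3: 70 × 8 = 560
  B->Branch2: 10 × 8 = 80
  B->Branch3: 80 × 5 = 400
  C->Branch1: 45 × 4 = 180
Total cost = 1220.
A ships 70 of its 80, leaving 10.

10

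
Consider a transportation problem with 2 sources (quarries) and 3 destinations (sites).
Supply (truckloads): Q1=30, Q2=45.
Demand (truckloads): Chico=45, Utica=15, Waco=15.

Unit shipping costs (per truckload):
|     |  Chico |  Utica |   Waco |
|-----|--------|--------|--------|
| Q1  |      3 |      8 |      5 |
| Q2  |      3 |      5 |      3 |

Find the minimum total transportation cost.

One minimum-cost allocation:
  Q1–Chico: 30 truckloads
  Q2–Chico: 15 truckloads
  Q2–Utica: 15 truckloads
  Q2–Waco: 15 truckloads
Total cost = 255.

255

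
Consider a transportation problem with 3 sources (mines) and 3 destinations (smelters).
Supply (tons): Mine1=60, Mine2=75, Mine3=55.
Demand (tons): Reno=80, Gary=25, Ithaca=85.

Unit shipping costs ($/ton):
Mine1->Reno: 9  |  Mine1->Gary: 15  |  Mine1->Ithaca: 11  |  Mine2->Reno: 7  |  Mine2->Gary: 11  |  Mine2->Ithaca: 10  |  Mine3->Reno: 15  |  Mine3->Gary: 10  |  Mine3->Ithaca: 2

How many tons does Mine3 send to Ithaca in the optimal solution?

The minimum-cost plan:
  Mine1–Reno: 30 × $9 = $270
  Mine1–Ithaca: 30 × $11 = $330
  Mine2–Reno: 50 × $7 = $350
  Mine2–Gary: 25 × $11 = $275
  Mine3–Ithaca: 55 × $2 = $110
Total cost = $1335.
So Mine3→Ithaca carries 55 tons.

55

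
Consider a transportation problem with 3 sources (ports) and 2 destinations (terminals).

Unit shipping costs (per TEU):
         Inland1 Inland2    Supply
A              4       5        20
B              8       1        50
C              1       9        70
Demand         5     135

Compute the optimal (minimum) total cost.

A cheapest plan:
  A–Inland2: 20 TEU
  B–Inland2: 50 TEU
  C–Inland1: 5 TEU
  C–Inland2: 65 TEU
Total cost = 740.
(Supply check: A ships 20; B ships 50; C ships 70.)

740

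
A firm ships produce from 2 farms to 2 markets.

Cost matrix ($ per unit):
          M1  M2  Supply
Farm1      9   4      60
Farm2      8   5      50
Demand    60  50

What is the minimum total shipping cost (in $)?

690

An optimal shipping plan:
  Farm1→M1: 10 × $9 = $90
  Farm1→M2: 50 × $4 = $200
  Farm2→M1: 50 × $8 = $400
Total = 90 + 200 + 400 = $690.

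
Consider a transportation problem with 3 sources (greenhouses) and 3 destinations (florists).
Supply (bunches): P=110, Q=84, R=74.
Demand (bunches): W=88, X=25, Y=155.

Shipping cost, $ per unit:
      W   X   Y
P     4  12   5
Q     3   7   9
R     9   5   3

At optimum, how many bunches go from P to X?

0

The minimum-cost plan:
  P→W: 4 × $4 = $16
  P→Y: 106 × $5 = $530
  Q→W: 84 × $3 = $252
  R→X: 25 × $5 = $125
  R→Y: 49 × $3 = $147
Total cost = $1070.
The route P→X is not used.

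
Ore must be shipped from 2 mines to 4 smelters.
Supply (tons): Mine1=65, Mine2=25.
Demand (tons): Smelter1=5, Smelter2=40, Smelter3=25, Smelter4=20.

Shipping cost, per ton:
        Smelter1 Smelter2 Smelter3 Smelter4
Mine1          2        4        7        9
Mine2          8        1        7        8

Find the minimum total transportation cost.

A cheapest plan:
  Mine1 to Smelter1: 5 tons
  Mine1 to Smelter2: 15 tons
  Mine1 to Smelter3: 25 tons
  Mine1 to Smelter4: 20 tons
  Mine2 to Smelter2: 25 tons
Total cost = 450.

450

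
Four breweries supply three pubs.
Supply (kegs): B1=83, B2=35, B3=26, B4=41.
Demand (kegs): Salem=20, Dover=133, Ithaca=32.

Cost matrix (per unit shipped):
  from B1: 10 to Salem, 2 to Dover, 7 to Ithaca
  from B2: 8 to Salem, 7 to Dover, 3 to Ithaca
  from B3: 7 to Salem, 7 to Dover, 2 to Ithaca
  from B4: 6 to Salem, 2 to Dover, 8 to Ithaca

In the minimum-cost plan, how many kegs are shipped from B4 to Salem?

0

Solving gives:
  B1–Dover: 83 × 2 = 166
  B2–Dover: 9 × 7 = 63
  B2–Ithaca: 26 × 3 = 78
  B3–Salem: 20 × 7 = 140
  B3–Ithaca: 6 × 2 = 12
  B4–Dover: 41 × 2 = 82
Total cost = 541.
The route B4→Salem is not used.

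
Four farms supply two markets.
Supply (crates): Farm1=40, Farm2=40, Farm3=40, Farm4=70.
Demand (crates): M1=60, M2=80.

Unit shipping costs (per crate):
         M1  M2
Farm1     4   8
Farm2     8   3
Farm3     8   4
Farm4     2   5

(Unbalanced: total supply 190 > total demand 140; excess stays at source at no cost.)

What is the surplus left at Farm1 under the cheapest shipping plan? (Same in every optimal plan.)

An optimal plan:
  Farm2->M2: 40 × 3 = 120
  Farm3->M2: 40 × 4 = 160
  Farm4->M1: 60 × 2 = 120
Total cost = 400.
Farm1 ships 0 of its 40, leaving 40.

40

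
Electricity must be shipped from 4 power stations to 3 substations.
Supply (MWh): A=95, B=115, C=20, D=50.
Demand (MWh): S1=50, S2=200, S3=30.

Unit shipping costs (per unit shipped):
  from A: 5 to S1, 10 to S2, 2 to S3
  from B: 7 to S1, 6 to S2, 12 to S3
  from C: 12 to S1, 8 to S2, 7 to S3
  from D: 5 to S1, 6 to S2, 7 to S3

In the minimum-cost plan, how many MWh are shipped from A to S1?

Optimal shipments:
  A–S1: 50 × 5 = 250
  A–S2: 15 × 10 = 150
  A–S3: 30 × 2 = 60
  B–S2: 115 × 6 = 690
  C–S2: 20 × 8 = 160
  D–S2: 50 × 6 = 300
Total cost = 1610.
So A→S1 carries 50 MWh.

50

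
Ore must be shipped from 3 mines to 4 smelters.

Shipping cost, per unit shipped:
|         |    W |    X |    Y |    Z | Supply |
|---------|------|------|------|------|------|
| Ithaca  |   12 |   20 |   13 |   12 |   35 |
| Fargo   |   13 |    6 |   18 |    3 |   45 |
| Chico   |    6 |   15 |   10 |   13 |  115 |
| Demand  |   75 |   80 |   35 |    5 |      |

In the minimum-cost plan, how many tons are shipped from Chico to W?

The minimum-cost plan:
  Ithaca–Y: 30 tons
  Ithaca–Z: 5 tons
  Fargo–X: 45 tons
  Chico–W: 75 tons
  Chico–X: 35 tons
  Chico–Y: 5 tons
Total cost = 1745.
So Chico→W carries 75 tons.

75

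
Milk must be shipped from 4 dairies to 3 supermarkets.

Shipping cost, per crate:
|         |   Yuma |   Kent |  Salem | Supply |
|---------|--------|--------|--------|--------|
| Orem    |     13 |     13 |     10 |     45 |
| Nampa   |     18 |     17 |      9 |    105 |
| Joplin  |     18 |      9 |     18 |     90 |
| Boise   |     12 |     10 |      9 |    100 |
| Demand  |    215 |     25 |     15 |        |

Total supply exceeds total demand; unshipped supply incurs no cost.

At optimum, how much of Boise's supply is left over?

An optimal plan:
  Orem→Yuma: 45 × 13 = 585
  Nampa→Yuma: 5 × 18 = 90
  Nampa→Salem: 15 × 9 = 135
  Joplin→Yuma: 65 × 18 = 1170
  Joplin→Kent: 25 × 9 = 225
  Boise→Yuma: 100 × 12 = 1200
Total cost = 3405.
Boise ships 100 of its 100, leaving 0.

0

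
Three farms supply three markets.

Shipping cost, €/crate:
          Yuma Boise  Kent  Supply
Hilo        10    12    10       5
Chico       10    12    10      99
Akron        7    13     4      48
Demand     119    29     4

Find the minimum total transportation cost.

An optimal shipping plan:
  Hilo–Boise: 5 × €12 = €60
  Chico–Yuma: 75 × €10 = €750
  Chico–Boise: 24 × €12 = €288
  Akron–Yuma: 44 × €7 = €308
  Akron–Kent: 4 × €4 = €16
Total = 60 + 750 + 288 + 308 + 16 = €1422.

1422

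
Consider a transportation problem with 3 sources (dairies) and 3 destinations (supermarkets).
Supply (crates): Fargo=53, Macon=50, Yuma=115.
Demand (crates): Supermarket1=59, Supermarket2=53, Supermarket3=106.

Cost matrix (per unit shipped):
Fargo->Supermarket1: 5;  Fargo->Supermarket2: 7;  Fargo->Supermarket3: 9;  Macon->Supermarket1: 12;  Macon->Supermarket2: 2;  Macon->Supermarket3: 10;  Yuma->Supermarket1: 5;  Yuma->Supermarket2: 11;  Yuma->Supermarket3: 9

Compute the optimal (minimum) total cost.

1370

An optimal shipping plan:
  Fargo→Supermarket2: 3 × 7 = 21
  Fargo→Supermarket3: 50 × 9 = 450
  Macon→Supermarket2: 50 × 2 = 100
  Yuma→Supermarket1: 59 × 5 = 295
  Yuma→Supermarket3: 56 × 9 = 504
Total = 21 + 450 + 100 + 295 + 504 = 1370.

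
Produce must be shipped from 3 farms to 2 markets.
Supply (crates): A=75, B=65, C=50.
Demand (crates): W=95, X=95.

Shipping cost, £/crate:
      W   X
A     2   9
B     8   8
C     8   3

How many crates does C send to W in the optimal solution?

The minimum-cost plan:
  A->W: 75 × £2 = £150
  B->W: 20 × £8 = £160
  B->X: 45 × £8 = £360
  C->X: 50 × £3 = £150
Total cost = £820.
The route C→W is not used.

0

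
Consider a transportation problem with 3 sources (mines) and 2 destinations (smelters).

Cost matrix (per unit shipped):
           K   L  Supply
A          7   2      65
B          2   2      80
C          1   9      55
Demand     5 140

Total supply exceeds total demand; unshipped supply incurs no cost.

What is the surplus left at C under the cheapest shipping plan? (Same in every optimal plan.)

50

Minimum-cost shipments:
  A->L: 65 × 2 = 130
  B->L: 75 × 2 = 150
  C->K: 5 × 1 = 5
Total cost = 285.
C ships 5 of its 55, leaving 50.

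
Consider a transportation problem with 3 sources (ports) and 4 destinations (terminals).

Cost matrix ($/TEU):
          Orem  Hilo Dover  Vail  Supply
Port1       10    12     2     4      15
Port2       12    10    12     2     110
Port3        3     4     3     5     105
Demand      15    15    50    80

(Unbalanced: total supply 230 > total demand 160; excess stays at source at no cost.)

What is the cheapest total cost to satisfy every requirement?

400

Optimal allocation:
  Port1 to Dover: 15 × $2 = $30
  Port2 to Vail: 80 × $2 = $160
  Port3 to Orem: 15 × $3 = $45
  Port3 to Hilo: 15 × $4 = $60
  Port3 to Dover: 35 × $3 = $105
Total = 30 + 160 + 45 + 60 + 105 = $400.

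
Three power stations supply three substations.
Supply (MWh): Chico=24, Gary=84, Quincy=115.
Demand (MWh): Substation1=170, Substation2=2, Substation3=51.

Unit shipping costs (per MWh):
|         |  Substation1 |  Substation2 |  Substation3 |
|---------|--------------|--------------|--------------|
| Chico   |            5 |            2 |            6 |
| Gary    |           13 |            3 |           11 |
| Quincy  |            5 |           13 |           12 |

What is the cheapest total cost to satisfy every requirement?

1665

One minimum-cost allocation:
  Chico to Substation1: 24 × 5 = 120
  Gary to Substation1: 31 × 13 = 403
  Gary to Substation2: 2 × 3 = 6
  Gary to Substation3: 51 × 11 = 561
  Quincy to Substation1: 115 × 5 = 575
Total = 120 + 403 + 6 + 561 + 575 = 1665.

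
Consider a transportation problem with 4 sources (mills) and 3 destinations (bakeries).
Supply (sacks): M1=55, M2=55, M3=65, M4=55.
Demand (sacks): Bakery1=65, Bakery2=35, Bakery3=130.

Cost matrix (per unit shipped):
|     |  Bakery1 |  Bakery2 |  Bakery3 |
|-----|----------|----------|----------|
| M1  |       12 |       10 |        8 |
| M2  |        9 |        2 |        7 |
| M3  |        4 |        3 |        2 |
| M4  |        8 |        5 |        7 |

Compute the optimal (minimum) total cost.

An optimal shipping plan:
  M1–Bakery3: 55 × 8 = 440
  M2–Bakery2: 35 × 2 = 70
  M2–Bakery3: 20 × 7 = 140
  M3–Bakery1: 10 × 4 = 40
  M3–Bakery3: 55 × 2 = 110
  M4–Bakery1: 55 × 8 = 440
Total = 440 + 70 + 140 + 40 + 110 + 440 = 1240.
(Supply check: M1 ships 55; M2 ships 55; M3 ships 65; M4 ships 55.)

1240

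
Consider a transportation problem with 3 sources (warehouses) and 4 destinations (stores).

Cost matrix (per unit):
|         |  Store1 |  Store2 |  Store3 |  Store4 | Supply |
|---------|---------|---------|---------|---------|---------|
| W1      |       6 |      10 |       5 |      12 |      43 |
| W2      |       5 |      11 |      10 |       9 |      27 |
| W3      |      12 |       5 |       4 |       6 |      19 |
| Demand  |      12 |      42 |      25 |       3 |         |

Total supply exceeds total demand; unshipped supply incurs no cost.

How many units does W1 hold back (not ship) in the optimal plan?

0

An optimal plan:
  W1→Store2: 18 × 10 = 180
  W1→Store3: 25 × 5 = 125
  W2→Store1: 12 × 5 = 60
  W2→Store2: 5 × 11 = 55
  W2→Store4: 3 × 9 = 27
  W3→Store2: 19 × 5 = 95
Total cost = 542.
W1 ships 43 of its 43, leaving 0.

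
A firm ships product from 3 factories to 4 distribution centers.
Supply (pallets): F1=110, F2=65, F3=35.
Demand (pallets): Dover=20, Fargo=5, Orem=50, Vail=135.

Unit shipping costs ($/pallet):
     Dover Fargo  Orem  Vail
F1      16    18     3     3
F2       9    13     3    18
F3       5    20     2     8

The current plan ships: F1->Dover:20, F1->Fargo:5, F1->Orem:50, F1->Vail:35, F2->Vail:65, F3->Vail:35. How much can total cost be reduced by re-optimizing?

Current plan cost = 20·16 + 5·18 + 50·3 + 35·3 + 65·18 + 35·8 = $2115.
Optimal plan:
  F1->Vail: 110 pallets
  F2->Dover: 10 pallets
  F2->Fargo: 5 pallets
  F2->Orem: 50 pallets
  F3->Dover: 10 pallets
  F3->Vail: 25 pallets
Optimal cost = $885.
Saving = 2115 − 885 = $1230.

1230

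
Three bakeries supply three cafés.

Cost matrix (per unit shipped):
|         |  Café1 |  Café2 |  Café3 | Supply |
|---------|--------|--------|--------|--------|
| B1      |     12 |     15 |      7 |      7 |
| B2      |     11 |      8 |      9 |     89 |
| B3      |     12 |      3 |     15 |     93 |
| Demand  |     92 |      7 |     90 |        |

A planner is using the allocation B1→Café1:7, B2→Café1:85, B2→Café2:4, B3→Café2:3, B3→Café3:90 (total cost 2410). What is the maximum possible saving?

495

Current plan cost = 7·12 + 85·11 + 4·8 + 3·3 + 90·15 = 2410.
Optimal plan:
  B1→Café3: 7 × 7 = 49
  B2→Café1: 6 × 11 = 66
  B2→Café3: 83 × 9 = 747
  B3→Café1: 86 × 12 = 1032
  B3→Café2: 7 × 3 = 21
Optimal cost = 1915.
Saving = 2410 − 1915 = 495.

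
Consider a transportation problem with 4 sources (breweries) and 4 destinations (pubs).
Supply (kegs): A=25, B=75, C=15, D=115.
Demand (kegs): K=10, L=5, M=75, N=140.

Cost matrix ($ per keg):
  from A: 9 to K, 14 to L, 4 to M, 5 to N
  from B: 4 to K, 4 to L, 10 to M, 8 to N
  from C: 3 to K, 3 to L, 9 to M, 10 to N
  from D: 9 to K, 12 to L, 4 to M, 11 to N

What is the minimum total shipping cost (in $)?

1510

One minimum-cost allocation:
  A→N: 25 × $5 = $125
  B→N: 75 × $8 = $600
  C→K: 10 × $3 = $30
  C→L: 5 × $3 = $15
  D→M: 75 × $4 = $300
  D→N: 40 × $11 = $440
Total = 125 + 600 + 30 + 15 + 300 + 440 = $1510.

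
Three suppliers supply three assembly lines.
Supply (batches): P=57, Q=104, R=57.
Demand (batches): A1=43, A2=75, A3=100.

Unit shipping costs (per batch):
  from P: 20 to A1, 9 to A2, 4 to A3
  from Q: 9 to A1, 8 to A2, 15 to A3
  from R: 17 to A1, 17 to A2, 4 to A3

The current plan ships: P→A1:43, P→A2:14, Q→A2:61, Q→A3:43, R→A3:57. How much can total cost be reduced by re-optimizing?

946

Current plan cost = 43·20 + 14·9 + 61·8 + 43·15 + 57·4 = 2347.
Optimal plan:
  P→A2: 14 × 9 = 126
  P→A3: 43 × 4 = 172
  Q→A1: 43 × 9 = 387
  Q→A2: 61 × 8 = 488
  R→A3: 57 × 4 = 228
Optimal cost = 1401.
Saving = 2347 − 1401 = 946.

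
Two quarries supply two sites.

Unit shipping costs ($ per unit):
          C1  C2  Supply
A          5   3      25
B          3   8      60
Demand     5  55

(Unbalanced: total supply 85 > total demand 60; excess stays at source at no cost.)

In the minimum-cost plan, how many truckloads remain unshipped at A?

An optimal plan:
  A→C2: 25 × $3 = $75
  B→C1: 5 × $3 = $15
  B→C2: 30 × $8 = $240
Total cost = $330.
A ships 25 of its 25, leaving 0.

0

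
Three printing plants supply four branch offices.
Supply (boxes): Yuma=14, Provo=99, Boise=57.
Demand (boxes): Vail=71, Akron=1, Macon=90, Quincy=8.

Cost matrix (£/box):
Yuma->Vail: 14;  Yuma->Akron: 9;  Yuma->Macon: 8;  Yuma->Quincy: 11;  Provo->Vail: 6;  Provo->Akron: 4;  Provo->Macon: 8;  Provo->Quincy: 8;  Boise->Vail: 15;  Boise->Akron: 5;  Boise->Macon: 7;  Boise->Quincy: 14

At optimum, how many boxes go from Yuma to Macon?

14

Optimal shipments:
  Yuma to Macon: 14 × £8 = £112
  Provo to Vail: 71 × £6 = £426
  Provo to Akron: 1 × £4 = £4
  Provo to Macon: 19 × £8 = £152
  Provo to Quincy: 8 × £8 = £64
  Boise to Macon: 57 × £7 = £399
Total cost = £1157.
So Yuma→Macon carries 14 boxes.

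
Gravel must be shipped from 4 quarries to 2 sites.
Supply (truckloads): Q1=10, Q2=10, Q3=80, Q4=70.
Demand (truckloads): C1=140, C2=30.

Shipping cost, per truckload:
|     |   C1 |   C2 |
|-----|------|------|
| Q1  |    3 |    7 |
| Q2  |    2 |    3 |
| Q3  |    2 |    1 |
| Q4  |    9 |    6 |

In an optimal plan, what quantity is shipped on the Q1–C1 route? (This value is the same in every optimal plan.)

10

Solving gives:
  Q1 to C1: 10 × 3 = 30
  Q2 to C1: 10 × 2 = 20
  Q3 to C1: 80 × 2 = 160
  Q4 to C1: 40 × 9 = 360
  Q4 to C2: 30 × 6 = 180
Total cost = 750.
So Q1→C1 carries 10 truckloads.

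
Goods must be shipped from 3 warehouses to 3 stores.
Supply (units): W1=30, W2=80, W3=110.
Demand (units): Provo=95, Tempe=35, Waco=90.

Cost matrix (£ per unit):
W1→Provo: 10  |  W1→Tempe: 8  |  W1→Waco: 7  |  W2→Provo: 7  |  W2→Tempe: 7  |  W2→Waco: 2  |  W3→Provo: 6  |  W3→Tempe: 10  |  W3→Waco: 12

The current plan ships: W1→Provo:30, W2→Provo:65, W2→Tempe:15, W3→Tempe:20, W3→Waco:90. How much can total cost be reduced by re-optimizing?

1030

Current plan cost = 30·10 + 65·7 + 15·7 + 20·10 + 90·12 = £2140.
Optimal plan:
  W1→Tempe: 20 × £8 = £160
  W1→Waco: 10 × £7 = £70
  W2→Waco: 80 × £2 = £160
  W3→Provo: 95 × £6 = £570
  W3→Tempe: 15 × £10 = £150
Optimal cost = £1110.
Saving = 2140 − 1110 = £1030.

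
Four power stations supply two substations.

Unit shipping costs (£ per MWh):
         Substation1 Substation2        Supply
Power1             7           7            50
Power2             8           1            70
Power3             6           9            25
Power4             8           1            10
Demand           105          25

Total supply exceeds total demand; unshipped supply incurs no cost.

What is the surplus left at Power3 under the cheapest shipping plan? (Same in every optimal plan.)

An optimal plan:
  Power1–Substation1: 50 MWh
  Power2–Substation1: 30 MWh
  Power2–Substation2: 25 MWh
  Power3–Substation1: 25 MWh
Total cost = £765.
Power3 ships 25 of its 25, leaving 0.

0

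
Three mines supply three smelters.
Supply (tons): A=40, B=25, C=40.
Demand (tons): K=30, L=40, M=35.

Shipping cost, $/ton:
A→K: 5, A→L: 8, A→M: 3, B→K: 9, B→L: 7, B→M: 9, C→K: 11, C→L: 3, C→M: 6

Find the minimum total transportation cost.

Optimal allocation:
  A to K: 5 × $5 = $25
  A to M: 35 × $3 = $105
  B to K: 25 × $9 = $225
  C to L: 40 × $3 = $120
Total = 25 + 105 + 225 + 120 = $475.
(Supply check: A ships 40; B ships 25; C ships 40.)

475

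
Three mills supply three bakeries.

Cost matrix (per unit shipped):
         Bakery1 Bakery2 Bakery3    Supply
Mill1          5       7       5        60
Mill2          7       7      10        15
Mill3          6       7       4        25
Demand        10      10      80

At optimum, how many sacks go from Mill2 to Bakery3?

The minimum-cost plan:
  Mill1 to Bakery1: 5 × 5 = 25
  Mill1 to Bakery3: 55 × 5 = 275
  Mill2 to Bakery1: 5 × 7 = 35
  Mill2 to Bakery2: 10 × 7 = 70
  Mill3 to Bakery3: 25 × 4 = 100
Total cost = 505.
The route Mill2→Bakery3 is not used.

0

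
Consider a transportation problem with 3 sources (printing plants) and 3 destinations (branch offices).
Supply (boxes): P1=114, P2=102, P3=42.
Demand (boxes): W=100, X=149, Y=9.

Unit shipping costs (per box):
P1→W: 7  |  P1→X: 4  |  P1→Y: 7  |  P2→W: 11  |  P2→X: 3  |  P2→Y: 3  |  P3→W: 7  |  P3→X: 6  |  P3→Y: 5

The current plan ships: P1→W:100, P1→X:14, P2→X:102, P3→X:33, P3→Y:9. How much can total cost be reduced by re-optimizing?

Current plan cost = 100·7 + 14·4 + 102·3 + 33·6 + 9·5 = 1305.
Optimal plan:
  P1 to W: 58 boxes
  P1 to X: 56 boxes
  P2 to X: 93 boxes
  P2 to Y: 9 boxes
  P3 to W: 42 boxes
Optimal cost = 1230.
Saving = 1305 − 1230 = 75.

75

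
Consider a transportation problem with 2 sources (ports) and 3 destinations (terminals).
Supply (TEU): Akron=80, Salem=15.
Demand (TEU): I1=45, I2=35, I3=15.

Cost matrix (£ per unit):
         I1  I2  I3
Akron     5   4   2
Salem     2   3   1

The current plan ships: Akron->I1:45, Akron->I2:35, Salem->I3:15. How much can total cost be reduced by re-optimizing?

30

Current plan cost = 45·5 + 35·4 + 15·1 = £380.
Optimal plan:
  Akron–I1: 30 × £5 = £150
  Akron–I2: 35 × £4 = £140
  Akron–I3: 15 × £2 = £30
  Salem–I1: 15 × £2 = £30
Optimal cost = £350.
Saving = 380 − 350 = £30.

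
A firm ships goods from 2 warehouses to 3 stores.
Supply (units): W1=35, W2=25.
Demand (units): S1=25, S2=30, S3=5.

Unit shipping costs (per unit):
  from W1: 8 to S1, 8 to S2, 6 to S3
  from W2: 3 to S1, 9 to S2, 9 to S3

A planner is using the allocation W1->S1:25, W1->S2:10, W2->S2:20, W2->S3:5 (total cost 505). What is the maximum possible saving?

Current plan cost = 25·8 + 10·8 + 20·9 + 5·9 = 505.
Optimal plan:
  W1 to S2: 30 × 8 = 240
  W1 to S3: 5 × 6 = 30
  W2 to S1: 25 × 3 = 75
Optimal cost = 345.
Saving = 505 − 345 = 160.

160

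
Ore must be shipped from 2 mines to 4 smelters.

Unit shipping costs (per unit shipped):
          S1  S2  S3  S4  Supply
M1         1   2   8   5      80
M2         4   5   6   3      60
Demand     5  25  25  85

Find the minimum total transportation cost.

560

One minimum-cost allocation:
  M1→S1: 5 tons
  M1→S2: 25 tons
  M1→S3: 25 tons
  M1→S4: 25 tons
  M2→S4: 60 tons
Total cost = 560.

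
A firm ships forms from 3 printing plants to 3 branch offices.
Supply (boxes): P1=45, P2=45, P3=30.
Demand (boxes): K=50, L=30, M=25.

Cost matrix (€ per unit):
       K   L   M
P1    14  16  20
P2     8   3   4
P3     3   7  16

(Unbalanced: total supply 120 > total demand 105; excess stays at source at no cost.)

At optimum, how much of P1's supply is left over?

15

An optimal plan:
  P1 to K: 20 × €14 = €280
  P1 to L: 10 × €16 = €160
  P2 to L: 20 × €3 = €60
  P2 to M: 25 × €4 = €100
  P3 to K: 30 × €3 = €90
Total cost = €690.
P1 ships 30 of its 45, leaving 15.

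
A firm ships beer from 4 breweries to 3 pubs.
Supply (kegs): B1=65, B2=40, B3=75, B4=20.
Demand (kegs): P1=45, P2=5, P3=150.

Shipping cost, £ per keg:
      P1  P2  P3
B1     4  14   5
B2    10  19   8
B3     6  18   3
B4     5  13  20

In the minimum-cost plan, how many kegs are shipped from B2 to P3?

Optimal shipments:
  B1 to P1: 30 × £4 = £120
  B1 to P3: 35 × £5 = £175
  B2 to P3: 40 × £8 = £320
  B3 to P3: 75 × £3 = £225
  B4 to P1: 15 × £5 = £75
  B4 to P2: 5 × £13 = £65
Total cost = £980.
So B2→P3 carries 40 kegs.

40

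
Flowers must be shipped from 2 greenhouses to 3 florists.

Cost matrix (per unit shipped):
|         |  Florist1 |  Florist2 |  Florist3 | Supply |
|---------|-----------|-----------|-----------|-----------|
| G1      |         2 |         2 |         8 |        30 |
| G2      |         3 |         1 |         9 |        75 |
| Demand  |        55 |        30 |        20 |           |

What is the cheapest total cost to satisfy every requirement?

345

One minimum-cost allocation:
  G1 to Florist1: 30 bunches
  G2 to Florist1: 25 bunches
  G2 to Florist2: 30 bunches
  G2 to Florist3: 20 bunches
Total cost = 345.
(Supply check: G1 ships 30; G2 ships 75.)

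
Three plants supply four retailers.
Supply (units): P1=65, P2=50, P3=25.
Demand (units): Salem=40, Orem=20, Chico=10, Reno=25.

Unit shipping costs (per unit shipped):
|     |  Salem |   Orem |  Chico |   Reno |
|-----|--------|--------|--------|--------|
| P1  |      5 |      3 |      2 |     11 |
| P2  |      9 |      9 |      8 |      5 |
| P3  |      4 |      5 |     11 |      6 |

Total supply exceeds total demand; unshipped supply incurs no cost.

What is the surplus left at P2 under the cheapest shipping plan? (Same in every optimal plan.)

25

An optimal plan:
  P1->Salem: 15 units
  P1->Orem: 20 units
  P1->Chico: 10 units
  P2->Reno: 25 units
  P3->Salem: 25 units
Total cost = 380.
P2 ships 25 of its 50, leaving 25.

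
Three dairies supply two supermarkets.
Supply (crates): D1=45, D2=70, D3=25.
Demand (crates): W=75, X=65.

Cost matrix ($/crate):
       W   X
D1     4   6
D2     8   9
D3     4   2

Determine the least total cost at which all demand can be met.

An optimal shipping plan:
  D1–W: 45 × $4 = $180
  D2–W: 30 × $8 = $240
  D2–X: 40 × $9 = $360
  D3–X: 25 × $2 = $50
Total = 180 + 240 + 360 + 50 = $830.
(Supply check: D1 ships 45; D2 ships 70; D3 ships 25.)

830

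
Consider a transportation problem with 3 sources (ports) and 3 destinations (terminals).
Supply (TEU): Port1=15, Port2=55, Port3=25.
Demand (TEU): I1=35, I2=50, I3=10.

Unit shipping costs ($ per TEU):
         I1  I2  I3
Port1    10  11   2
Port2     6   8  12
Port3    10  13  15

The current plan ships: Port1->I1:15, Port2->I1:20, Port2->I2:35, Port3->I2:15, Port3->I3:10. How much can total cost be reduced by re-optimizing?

Current plan cost = 15·10 + 20·6 + 35·8 + 15·13 + 10·15 = $895.
Optimal plan:
  Port1->I2: 5 TEU
  Port1->I3: 10 TEU
  Port2->I1: 10 TEU
  Port2->I2: 45 TEU
  Port3->I1: 25 TEU
Optimal cost = $745.
Saving = 895 − 745 = $150.

150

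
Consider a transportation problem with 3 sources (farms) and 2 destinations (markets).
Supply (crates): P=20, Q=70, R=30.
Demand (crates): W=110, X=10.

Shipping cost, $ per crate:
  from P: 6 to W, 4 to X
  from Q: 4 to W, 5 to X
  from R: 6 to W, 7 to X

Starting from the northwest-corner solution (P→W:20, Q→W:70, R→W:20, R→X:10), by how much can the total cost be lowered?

Current plan cost = 20·6 + 70·4 + 20·6 + 10·7 = $590.
Optimal plan:
  P–W: 10 crates
  P–X: 10 crates
  Q–W: 70 crates
  R–W: 30 crates
Optimal cost = $560.
Saving = 590 − 560 = $30.

30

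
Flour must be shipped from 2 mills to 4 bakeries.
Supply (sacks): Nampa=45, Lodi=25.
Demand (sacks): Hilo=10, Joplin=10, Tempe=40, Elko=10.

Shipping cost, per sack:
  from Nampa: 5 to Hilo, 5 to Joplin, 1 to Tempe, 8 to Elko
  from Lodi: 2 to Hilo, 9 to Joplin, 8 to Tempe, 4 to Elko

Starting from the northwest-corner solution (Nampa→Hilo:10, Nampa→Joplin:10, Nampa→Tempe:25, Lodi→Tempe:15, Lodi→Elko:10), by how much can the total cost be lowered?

115

Current plan cost = 10·5 + 10·5 + 25·1 + 15·8 + 10·4 = 285.
Optimal plan:
  Nampa→Joplin: 5 × 5 = 25
  Nampa→Tempe: 40 × 1 = 40
  Lodi→Hilo: 10 × 2 = 20
  Lodi→Joplin: 5 × 9 = 45
  Lodi→Elko: 10 × 4 = 40
Optimal cost = 170.
Saving = 285 − 170 = 115.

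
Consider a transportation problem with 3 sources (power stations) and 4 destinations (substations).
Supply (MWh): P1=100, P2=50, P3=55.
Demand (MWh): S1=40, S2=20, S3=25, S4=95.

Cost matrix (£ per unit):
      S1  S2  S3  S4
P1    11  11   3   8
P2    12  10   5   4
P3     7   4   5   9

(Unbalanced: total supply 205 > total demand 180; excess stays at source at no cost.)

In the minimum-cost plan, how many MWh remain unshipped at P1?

25

An optimal plan:
  P1–S1: 5 MWh
  P1–S3: 25 MWh
  P1–S4: 45 MWh
  P2–S4: 50 MWh
  P3–S1: 35 MWh
  P3–S2: 20 MWh
Total cost = £1015.
P1 ships 75 of its 100, leaving 25.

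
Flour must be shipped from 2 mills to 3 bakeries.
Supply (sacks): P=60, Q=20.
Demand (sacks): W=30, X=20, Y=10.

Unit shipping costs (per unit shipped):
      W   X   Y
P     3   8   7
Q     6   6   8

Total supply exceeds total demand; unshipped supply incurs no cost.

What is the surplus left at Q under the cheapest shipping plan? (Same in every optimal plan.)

An optimal plan:
  P→W: 30 × 3 = 90
  P→Y: 10 × 7 = 70
  Q→X: 20 × 6 = 120
Total cost = 280.
Q ships 20 of its 20, leaving 0.

0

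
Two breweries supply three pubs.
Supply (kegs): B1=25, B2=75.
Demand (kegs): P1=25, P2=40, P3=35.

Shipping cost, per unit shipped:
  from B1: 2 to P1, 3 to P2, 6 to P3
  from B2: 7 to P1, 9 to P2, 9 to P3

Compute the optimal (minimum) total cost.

700

A cheapest plan:
  B1->P2: 25 × 3 = 75
  B2->P1: 25 × 7 = 175
  B2->P2: 15 × 9 = 135
  B2->P3: 35 × 9 = 315
Total = 75 + 175 + 135 + 315 = 700.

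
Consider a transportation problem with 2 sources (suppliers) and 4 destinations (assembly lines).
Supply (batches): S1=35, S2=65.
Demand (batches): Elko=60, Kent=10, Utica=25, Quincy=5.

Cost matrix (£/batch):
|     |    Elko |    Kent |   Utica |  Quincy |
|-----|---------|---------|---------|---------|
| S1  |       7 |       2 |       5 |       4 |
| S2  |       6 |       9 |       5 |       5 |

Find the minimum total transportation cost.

525

An optimal shipping plan:
  S1→Kent: 10 × £2 = £20
  S1→Utica: 20 × £5 = £100
  S1→Quincy: 5 × £4 = £20
  S2→Elko: 60 × £6 = £360
  S2→Utica: 5 × £5 = £25
Total = 20 + 100 + 20 + 360 + 25 = £525.
(Supply check: S1 ships 35; S2 ships 65.)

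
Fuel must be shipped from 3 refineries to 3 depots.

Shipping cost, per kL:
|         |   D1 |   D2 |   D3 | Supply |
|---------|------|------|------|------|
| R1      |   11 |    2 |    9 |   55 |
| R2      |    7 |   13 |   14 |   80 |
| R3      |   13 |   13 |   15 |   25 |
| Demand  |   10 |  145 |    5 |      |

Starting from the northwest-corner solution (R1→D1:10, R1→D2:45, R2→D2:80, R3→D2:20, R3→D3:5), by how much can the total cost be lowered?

Current plan cost = 10·11 + 45·2 + 80·13 + 20·13 + 5·15 = 1575.
Optimal plan:
  R1->D2: 55 × 2 = 110
  R2->D1: 10 × 7 = 70
  R2->D2: 65 × 13 = 845
  R2->D3: 5 × 14 = 70
  R3->D2: 25 × 13 = 325
Optimal cost = 1420.
Saving = 1575 − 1420 = 155.

155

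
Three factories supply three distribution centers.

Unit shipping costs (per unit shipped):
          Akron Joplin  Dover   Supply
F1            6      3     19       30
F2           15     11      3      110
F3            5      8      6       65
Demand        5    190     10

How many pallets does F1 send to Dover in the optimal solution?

Optimal shipments:
  F1→Joplin: 30 × 3 = 90
  F2→Joplin: 100 × 11 = 1100
  F2→Dover: 10 × 3 = 30
  F3→Akron: 5 × 5 = 25
  F3→Joplin: 60 × 8 = 480
Total cost = 1725.
The route F1→Dover is not used.

0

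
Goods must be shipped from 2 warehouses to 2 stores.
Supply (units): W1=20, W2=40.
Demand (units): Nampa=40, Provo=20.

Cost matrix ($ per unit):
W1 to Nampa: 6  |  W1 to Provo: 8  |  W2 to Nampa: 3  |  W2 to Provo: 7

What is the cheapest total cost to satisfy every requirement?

280

One minimum-cost allocation:
  W1->Provo: 20 × $8 = $160
  W2->Nampa: 40 × $3 = $120
Total = 160 + 120 = $280.
(Supply check: W1 ships 20; W2 ships 40.)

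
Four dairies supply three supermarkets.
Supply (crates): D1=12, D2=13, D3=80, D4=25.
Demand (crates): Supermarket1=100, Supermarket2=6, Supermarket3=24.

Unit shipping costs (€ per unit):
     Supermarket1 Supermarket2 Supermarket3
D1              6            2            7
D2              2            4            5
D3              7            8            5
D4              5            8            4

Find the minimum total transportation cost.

711

Optimal allocation:
  D1->Supermarket1: 6 × €6 = €36
  D1->Supermarket2: 6 × €2 = €12
  D2->Supermarket1: 13 × €2 = €26
  D3->Supermarket1: 56 × €7 = €392
  D3->Supermarket3: 24 × €5 = €120
  D4->Supermarket1: 25 × €5 = €125
Total = 36 + 12 + 26 + 392 + 120 + 125 = €711.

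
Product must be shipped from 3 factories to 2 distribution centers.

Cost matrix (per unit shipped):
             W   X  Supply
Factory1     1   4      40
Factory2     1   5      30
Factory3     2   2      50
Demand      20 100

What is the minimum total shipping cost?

One minimum-cost allocation:
  Factory1→X: 40 × 4 = 160
  Factory2→W: 20 × 1 = 20
  Factory2→X: 10 × 5 = 50
  Factory3→X: 50 × 2 = 100
Total = 160 + 20 + 50 + 100 = 330.
(Supply check: Factory1 ships 40; Factory2 ships 30; Factory3 ships 50.)

330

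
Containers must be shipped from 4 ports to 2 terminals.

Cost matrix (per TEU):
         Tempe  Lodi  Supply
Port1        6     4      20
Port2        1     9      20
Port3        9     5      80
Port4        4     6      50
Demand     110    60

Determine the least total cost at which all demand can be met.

820

A cheapest plan:
  Port1->Tempe: 20 TEU
  Port2->Tempe: 20 TEU
  Port3->Tempe: 20 TEU
  Port3->Lodi: 60 TEU
  Port4->Tempe: 50 TEU
Total cost = 820.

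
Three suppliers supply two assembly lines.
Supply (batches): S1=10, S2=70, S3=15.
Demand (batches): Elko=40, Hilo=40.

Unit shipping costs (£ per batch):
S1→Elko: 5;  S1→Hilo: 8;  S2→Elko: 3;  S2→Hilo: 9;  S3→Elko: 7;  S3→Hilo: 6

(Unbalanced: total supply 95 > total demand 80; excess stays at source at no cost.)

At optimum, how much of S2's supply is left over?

15

An optimal plan:
  S1→Hilo: 10 batches
  S2→Elko: 40 batches
  S2→Hilo: 15 batches
  S3→Hilo: 15 batches
Total cost = £425.
S2 ships 55 of its 70, leaving 15.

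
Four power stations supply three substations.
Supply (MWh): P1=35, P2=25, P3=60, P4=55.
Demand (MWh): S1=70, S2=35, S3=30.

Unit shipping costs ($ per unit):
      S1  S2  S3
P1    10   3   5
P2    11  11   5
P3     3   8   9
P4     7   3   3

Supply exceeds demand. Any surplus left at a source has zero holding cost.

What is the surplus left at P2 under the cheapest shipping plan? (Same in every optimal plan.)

An optimal plan:
  P1 to S2: 35 × $3 = $105
  P3 to S1: 60 × $3 = $180
  P4 to S1: 10 × $7 = $70
  P4 to S3: 30 × $3 = $90
Total cost = $445.
P2 ships 0 of its 25, leaving 25.

25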